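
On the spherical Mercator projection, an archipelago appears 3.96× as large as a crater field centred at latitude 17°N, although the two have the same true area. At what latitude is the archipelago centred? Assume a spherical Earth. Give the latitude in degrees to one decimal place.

On Mercator, (apparent₁)/(apparent₂) = sec²φ₁ / sec²φ₂ when true areas are equal.
cos²φ₂ / cos²φ₁ = 3.96  ⇒  cos φ₁ = cos 17° / √3.96 = 0.9563/1.990 = 0.4806.
φ₁ = arccos(0.4806) ≈ 61.3°.

61.3°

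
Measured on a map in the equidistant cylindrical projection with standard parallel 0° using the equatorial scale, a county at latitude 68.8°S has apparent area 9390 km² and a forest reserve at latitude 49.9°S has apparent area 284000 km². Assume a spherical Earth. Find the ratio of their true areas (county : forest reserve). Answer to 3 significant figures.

0.0186

On the plate carrée, areal scale = h·k = 1 × sec φ, so true area = apparent × cos φ.
True area of county: 9390 × cos(68.8°) = 9390 × 0.3616 = 3396 km².
True area of forest reserve: 284000 × cos(49.9°) = 284000 × 0.6441 = 182900 km².
Ratio = 3396 / 182900 ≈ 0.0186.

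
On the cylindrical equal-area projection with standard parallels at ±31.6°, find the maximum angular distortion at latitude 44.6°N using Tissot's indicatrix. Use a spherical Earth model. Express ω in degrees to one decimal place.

A cylindrical equal-area projection with standard parallel φ₀ has meridian scale h = cos φ / cos φ₀ and parallel scale k = cos φ₀ / cos φ (so areas are preserved, h·k = 1).
At 44.6°: h = 0.8360, k = 1.196; principal scales a = 1.196, b = 0.8360.
sin(ω/2) = (a − b)/(a + b) = 0.3602/2.032 = 0.1773, so ω = 2 arcsin(0.1773) ≈ 20.4°.

20.4°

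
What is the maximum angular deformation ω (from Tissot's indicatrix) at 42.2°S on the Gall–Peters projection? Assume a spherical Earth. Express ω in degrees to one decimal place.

The Gall–Peters projection is cylindrical equal-area with φ₀ = 45°. For cylindrical equal-area with standard parallel φ₀, h = cos φ / cos φ₀ and k = cos φ₀ / cos φ, so h·k = 1.
At 42.2°: h = 1.048, k = 0.9545; principal scales a = 1.048, b = 0.9545.
sin(ω/2) = (a − b)/(a + b) = 0.09314/2.002 = 0.04652, so ω = 2 arcsin(0.04652) ≈ 5.3°.

5.3°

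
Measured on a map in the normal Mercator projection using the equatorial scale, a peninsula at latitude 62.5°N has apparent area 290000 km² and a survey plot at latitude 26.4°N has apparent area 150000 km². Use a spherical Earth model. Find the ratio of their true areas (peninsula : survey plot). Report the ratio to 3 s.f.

Since Mercator area scale is 1/cos²φ, the true area equals the apparent area multiplied by cos²φ.
True area of peninsula: 290000 × cos²(62.5°) = 290000 × 0.2132 = 61830 km².
True area of survey plot: 150000 × cos²(26.4°) = 150000 × 0.8023 = 120300 km².
Ratio = 61830 / 120300 ≈ 0.514.

0.514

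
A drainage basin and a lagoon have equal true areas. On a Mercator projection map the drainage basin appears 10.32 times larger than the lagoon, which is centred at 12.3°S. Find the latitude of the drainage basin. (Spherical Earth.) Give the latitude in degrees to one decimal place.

Mercator areal scale is sec²φ, so apparent-area ratio = sec²φ₁ / sec²φ₂ = cos²φ₂ / cos²φ₁.
cos²φ₂ / cos²φ₁ = 10.32  ⇒  cos φ₁ = cos 12.3° / √10.32 = 0.9770/3.212 = 0.3041.
φ₁ = arccos(0.3041) ≈ 72.3°.

72.3°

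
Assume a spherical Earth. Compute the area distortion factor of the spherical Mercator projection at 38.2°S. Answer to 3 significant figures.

1.62

The Mercator projection is conformal; its linear scale factor is the same in every direction and equals sec φ = 1/cos φ.
Areal scale = k² = sec²φ = 1/cos²(38.2°) = 1/0.7859² = 1.619.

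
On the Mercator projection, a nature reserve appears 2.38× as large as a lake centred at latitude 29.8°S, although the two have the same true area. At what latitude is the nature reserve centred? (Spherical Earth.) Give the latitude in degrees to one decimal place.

For equal true areas on Mercator, apparent areas scale as sec²φ, so the ratio is cos²φ₂ / cos²φ₁.
cos²φ₂ / cos²φ₁ = 2.38  ⇒  cos φ₁ = cos 29.8° / √2.38 = 0.8678/1.543 = 0.5625.
φ₁ = arccos(0.5625) ≈ 55.8°.

55.8°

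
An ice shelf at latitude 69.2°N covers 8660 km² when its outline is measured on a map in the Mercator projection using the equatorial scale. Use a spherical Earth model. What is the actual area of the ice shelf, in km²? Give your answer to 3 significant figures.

Mercator is conformal, so the point scale is isotropic: h = k = sec φ = 1/cos φ.
Areal scale = k² = sec²φ = 1/cos²(69.2°) = 1/0.3551² = 7.930.
True area = apparent / (areal scale) = 8660 / 7.930 ≈ 1090 km².

1090 km²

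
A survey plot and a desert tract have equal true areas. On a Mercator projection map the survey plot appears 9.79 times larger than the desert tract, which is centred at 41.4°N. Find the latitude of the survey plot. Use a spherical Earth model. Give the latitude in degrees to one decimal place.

Mercator areal scale is sec²φ, so apparent-area ratio = sec²φ₁ / sec²φ₂ = cos²φ₂ / cos²φ₁.
cos²φ₂ / cos²φ₁ = 9.79  ⇒  cos φ₁ = cos 41.4° / √9.79 = 0.7501/3.129 = 0.2397.
φ₁ = arccos(0.2397) ≈ 76.1°.

76.1°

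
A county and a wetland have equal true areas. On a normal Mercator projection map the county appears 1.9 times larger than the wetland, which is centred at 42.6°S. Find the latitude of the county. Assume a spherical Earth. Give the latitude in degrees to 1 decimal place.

57.7°

On Mercator, (apparent₁)/(apparent₂) = sec²φ₁ / sec²φ₂ when true areas are equal.
cos²φ₂ / cos²φ₁ = 1.9  ⇒  cos φ₁ = cos 42.6° / √1.9 = 0.7361/1.378 = 0.5340.
φ₁ = arccos(0.5340) ≈ 57.7°.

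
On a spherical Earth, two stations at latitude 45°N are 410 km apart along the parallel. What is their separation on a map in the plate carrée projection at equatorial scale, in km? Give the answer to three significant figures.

Plate carrée maps x = Rλ, y = Rφ. The meridian scale is h = 1 and the parallel scale is k = 1/cos φ = sec φ.
Along the parallel, k = sec 45° = 1/0.7071 = 1.414.
Map distance = 410 × 1.414 ≈ 580 km.

580 km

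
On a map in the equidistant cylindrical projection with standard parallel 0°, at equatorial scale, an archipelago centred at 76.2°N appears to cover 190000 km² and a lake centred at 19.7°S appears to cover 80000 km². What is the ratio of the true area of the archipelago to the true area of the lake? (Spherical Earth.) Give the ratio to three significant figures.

0.602

Plate carrée has h = 1 and k = sec φ, giving areal scale sec φ; true area = (apparent area) · cos φ.
True area of archipelago: 190000 × cos(76.2°) = 190000 × 0.2385 = 45320 km².
True area of lake: 80000 × cos(19.7°) = 80000 × 0.9415 = 75320 km².
Ratio = 45320 / 75320 ≈ 0.602.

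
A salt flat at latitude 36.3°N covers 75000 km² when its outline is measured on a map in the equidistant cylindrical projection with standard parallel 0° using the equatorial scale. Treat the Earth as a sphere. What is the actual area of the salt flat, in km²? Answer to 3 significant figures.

60400 km²

For the equirectangular projection with φ₀ = 0 (plate carrée), h = 1 along meridians and k = sec φ along parallels.
Areal scale = h·k = 1 × sec φ; at 36.3°, h = 1.000, k = 1.241, so h·k = 1.241.
True area = apparent / (areal scale) = 75000 / 1.241 ≈ 60400 km².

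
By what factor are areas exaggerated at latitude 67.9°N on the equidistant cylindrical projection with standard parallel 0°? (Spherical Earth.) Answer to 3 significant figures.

For the equirectangular projection with φ₀ = 0 (plate carrée), h = 1 along meridians and k = sec φ along parallels.
Areal scale = h·k = 1 × sec φ; at 67.9°, h = 1.000, k = 2.658, so h·k = 2.658.

2.66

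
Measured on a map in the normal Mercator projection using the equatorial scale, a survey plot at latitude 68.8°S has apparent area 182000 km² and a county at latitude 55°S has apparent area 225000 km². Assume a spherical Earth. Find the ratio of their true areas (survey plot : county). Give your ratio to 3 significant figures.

0.322

Since Mercator area scale is 1/cos²φ, the true area equals the apparent area multiplied by cos²φ.
True area of survey plot: 182000 × cos²(68.8°) = 182000 × 0.1308 = 23800 km².
True area of county: 225000 × cos²(55°) = 225000 × 0.3290 = 74020 km².
Ratio = 23800 / 74020 ≈ 0.322.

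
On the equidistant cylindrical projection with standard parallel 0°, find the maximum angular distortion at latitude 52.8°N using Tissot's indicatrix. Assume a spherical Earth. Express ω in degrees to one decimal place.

28.5°

In the plate carrée (x = Rλ, y = Rφ), meridians are true-scale (h = 1) and parallels are stretched by k = sec φ.
At 52.8°: h = 1.000, k = 1.654; principal scales a = 1.654, b = 1.000.
sin(ω/2) = (a − b)/(a + b) = 0.6540/2.654 = 0.2464, so ω = 2 arcsin(0.2464) ≈ 28.5°.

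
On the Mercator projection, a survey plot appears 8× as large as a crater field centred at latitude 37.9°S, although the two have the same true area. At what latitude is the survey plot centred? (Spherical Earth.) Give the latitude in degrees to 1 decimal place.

For equal true areas on Mercator, apparent areas scale as sec²φ, so the ratio is cos²φ₂ / cos²φ₁.
cos²φ₂ / cos²φ₁ = 8  ⇒  cos φ₁ = cos 37.9° / √8 = 0.7891/2.828 = 0.2790.
φ₁ = arccos(0.2790) ≈ 73.8°.

73.8°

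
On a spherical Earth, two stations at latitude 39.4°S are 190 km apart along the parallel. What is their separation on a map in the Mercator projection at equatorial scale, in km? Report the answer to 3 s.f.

246 km

For Mercator, h = k = sec φ (a conformal cylindrical projection has a single point scale, 1/cos φ).
Along the parallel, k = sec 39.4° = 1/0.7727 = 1.294.
Map distance = 190 × 1.294 ≈ 246 km.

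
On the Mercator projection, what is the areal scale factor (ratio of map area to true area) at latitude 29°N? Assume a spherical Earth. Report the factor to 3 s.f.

1.31

The Mercator projection is conformal; its linear scale factor is the same in every direction and equals sec φ = 1/cos φ.
Areal scale = k² = sec²φ = 1/cos²(29°) = 1/0.8746² = 1.307.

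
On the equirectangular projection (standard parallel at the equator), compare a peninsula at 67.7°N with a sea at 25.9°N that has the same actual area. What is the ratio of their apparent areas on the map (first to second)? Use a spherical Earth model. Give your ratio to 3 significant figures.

In the plate carrée (x = Rλ, y = Rφ), meridians are true-scale (h = 1) and parallels are stretched by k = sec φ.
Areal scale at 67.7°: h·k = 1.000 × 2.635 = 2.635.
Areal scale at 25.9°: h·k = 1.000 × 1.112 = 1.112.
Ratio = 2.635/1.112 ≈ 2.37.

2.37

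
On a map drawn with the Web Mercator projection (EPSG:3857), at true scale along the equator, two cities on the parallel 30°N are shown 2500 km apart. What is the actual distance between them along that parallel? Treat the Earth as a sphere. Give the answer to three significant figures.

2170 km

Mercator is conformal, so the point scale is isotropic: h = k = sec φ = 1/cos φ.
Along the parallel at 30°, map distances are exaggerated by k = sec 30° = 1.155.
True distance = 2500 / 1.155 = 2500 × cos 30° ≈ 2170 km.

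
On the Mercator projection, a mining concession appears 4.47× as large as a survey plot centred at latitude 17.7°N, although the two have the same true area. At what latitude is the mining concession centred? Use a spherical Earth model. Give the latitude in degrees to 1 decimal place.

63.2°

For equal true areas on Mercator, apparent areas scale as sec²φ, so the ratio is cos²φ₂ / cos²φ₁.
cos²φ₂ / cos²φ₁ = 4.47  ⇒  cos φ₁ = cos 17.7° / √4.47 = 0.9527/2.114 = 0.4506.
φ₁ = arccos(0.4506) ≈ 63.2°.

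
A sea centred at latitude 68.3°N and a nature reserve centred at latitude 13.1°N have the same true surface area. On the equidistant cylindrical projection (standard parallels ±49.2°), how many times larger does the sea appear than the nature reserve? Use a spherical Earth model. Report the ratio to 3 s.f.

The equidistant cylindrical projection with φ₀ = 49.2° has h = 1 (meridians true) and k = cos φ₀ / cos φ along parallels.
Areal scale at 68.3°: h·k = 1.000 × 1.767 = 1.767.
Areal scale at 13.1°: h·k = 1.000 × 0.6709 = 0.6709.
Ratio = 1.767/0.6709 ≈ 2.63.

2.63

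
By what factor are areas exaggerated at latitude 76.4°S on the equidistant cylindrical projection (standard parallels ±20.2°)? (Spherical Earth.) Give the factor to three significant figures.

3.99

The equidistant cylindrical projection with φ₀ = 20.2° has h = 1 (meridians true) and k = cos φ₀ / cos φ along parallels.
Areal scale = h·k = 1 × cos φ₀ / cos φ; at 76.4°, h = 1.000, k = 3.991, so h·k = 3.991.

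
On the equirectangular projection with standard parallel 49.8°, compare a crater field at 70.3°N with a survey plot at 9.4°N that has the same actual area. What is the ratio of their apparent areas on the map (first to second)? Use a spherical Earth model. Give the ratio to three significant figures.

In the equirectangular projection with standard parallel φ₀ = 49.8° (x = Rλ cos φ₀, y = Rφ), meridians are true-scale (h = 1) and the parallel scale is k = cos φ₀ / cos φ.
Areal scale at 70.3°: h·k = 1.000 × 1.915 = 1.915.
Areal scale at 9.4°: h·k = 1.000 × 0.6542 = 0.6542.
Ratio = 1.915/0.6542 ≈ 2.93.

2.93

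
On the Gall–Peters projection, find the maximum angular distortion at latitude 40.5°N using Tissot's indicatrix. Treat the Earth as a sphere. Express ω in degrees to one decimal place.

Gall–Peters is a cylindrical equal-area projection with standard parallels at ±45°. For cylindrical equal-area with standard parallel φ₀, h = cos φ / cos φ₀ and k = cos φ₀ / cos φ, so h·k = 1.
At 40.5°: h = 1.075, k = 0.9299; principal scales a = 1.075, b = 0.9299.
sin(ω/2) = (a − b)/(a + b) = 0.1455/2.005 = 0.07254, so ω = 2 arcsin(0.07254) ≈ 8.3°.

8.3°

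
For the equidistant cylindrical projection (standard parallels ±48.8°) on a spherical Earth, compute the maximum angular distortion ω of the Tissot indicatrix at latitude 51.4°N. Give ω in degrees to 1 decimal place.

3.1°

In the equirectangular projection with standard parallel φ₀ = 48.8° (x = Rλ cos φ₀, y = Rφ), meridians are true-scale (h = 1) and the parallel scale is k = cos φ₀ / cos φ.
At 51.4°: h = 1.000, k = 1.056; principal scales a = 1.056, b = 1.000.
sin(ω/2) = (a − b)/(a + b) = 0.05580/2.056 = 0.02714, so ω = 2 arcsin(0.02714) ≈ 3.1°.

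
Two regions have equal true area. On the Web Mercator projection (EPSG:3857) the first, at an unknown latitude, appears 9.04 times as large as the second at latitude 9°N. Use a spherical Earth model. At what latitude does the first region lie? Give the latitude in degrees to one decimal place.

70.8°

Mercator areal scale is sec²φ, so apparent-area ratio = sec²φ₁ / sec²φ₂ = cos²φ₂ / cos²φ₁.
cos²φ₂ / cos²φ₁ = 9.04  ⇒  cos φ₁ = cos 9° / √9.04 = 0.9877/3.007 = 0.3285.
φ₁ = arccos(0.3285) ≈ 70.8°.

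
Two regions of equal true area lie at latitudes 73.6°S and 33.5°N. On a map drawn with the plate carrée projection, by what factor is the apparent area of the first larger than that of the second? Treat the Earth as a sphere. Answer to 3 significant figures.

Plate carrée maps x = Rλ, y = Rφ. The meridian scale is h = 1 and the parallel scale is k = 1/cos φ = sec φ.
Areal scale at 73.6°: h·k = 1.000 × 3.542 = 3.542.
Areal scale at 33.5°: h·k = 1.000 × 1.199 = 1.199.
Ratio = 3.542/1.199 ≈ 2.95.

2.95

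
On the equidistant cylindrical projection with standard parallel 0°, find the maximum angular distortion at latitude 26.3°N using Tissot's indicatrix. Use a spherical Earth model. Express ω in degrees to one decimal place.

6.3°

Plate carrée maps x = Rλ, y = Rφ. The meridian scale is h = 1 and the parallel scale is k = 1/cos φ = sec φ.
At 26.3°: h = 1.000, k = 1.115; principal scales a = 1.115, b = 1.000.
sin(ω/2) = (a − b)/(a + b) = 0.1155/2.115 = 0.05458, so ω = 2 arcsin(0.05458) ≈ 6.3°.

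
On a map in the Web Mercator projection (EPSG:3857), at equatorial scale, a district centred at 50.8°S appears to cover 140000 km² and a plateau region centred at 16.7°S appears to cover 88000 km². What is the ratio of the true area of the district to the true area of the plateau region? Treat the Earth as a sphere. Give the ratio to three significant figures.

0.693

Mercator's areal exaggeration is sec²φ; hence true area = (apparent area) · cos²φ.
True area of district: 140000 × cos²(50.8°) = 140000 × 0.3995 = 55920 km².
True area of plateau region: 88000 × cos²(16.7°) = 88000 × 0.9174 = 80730 km².
Ratio = 55920 / 80730 ≈ 0.693.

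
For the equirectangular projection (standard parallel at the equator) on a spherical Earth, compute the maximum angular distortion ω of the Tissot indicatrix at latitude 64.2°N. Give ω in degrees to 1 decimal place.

For the equirectangular projection with φ₀ = 0 (plate carrée), h = 1 along meridians and k = sec φ along parallels.
At 64.2°: h = 1.000, k = 2.298; principal scales a = 2.298, b = 1.000.
sin(ω/2) = (a − b)/(a + b) = 1.298/3.298 = 0.3935, so ω = 2 arcsin(0.3935) ≈ 46.3°.

46.3°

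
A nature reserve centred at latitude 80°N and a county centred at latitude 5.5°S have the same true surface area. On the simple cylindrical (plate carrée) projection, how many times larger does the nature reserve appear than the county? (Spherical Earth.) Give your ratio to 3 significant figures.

For the equirectangular projection with φ₀ = 0 (plate carrée), h = 1 along meridians and k = sec φ along parallels.
Areal scale at 80°: h·k = 1.000 × 5.759 = 5.759.
Areal scale at 5.5°: h·k = 1.000 × 1.005 = 1.005.
Ratio = 5.759/1.005 ≈ 5.73.

5.73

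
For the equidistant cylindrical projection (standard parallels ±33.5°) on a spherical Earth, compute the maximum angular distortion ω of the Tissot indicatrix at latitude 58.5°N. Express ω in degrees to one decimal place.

26.5°

In the equirectangular projection with standard parallel φ₀ = 33.5° (x = Rλ cos φ₀, y = Rφ), meridians are true-scale (h = 1) and the parallel scale is k = cos φ₀ / cos φ.
At 58.5°: h = 1.000, k = 1.596; principal scales a = 1.596, b = 1.000.
sin(ω/2) = (a − b)/(a + b) = 0.5960/2.596 = 0.2296, so ω = 2 arcsin(0.2296) ≈ 26.5°.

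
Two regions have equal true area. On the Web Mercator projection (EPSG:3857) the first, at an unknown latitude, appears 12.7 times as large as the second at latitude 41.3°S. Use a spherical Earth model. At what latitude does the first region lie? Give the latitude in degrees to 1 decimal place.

Mercator areal scale is sec²φ, so apparent-area ratio = sec²φ₁ / sec²φ₂ = cos²φ₂ / cos²φ₁.
cos²φ₂ / cos²φ₁ = 12.7  ⇒  cos φ₁ = cos 41.3° / √12.7 = 0.7513/3.564 = 0.2108.
φ₁ = arccos(0.2108) ≈ 77.8°.

77.8°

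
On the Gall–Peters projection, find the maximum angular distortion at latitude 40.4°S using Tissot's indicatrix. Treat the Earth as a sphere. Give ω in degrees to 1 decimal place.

The Gall–Peters projection is cylindrical equal-area with φ₀ = 45°. A cylindrical equal-area projection with standard parallel φ₀ has meridian scale h = cos φ / cos φ₀ and parallel scale k = cos φ₀ / cos φ (so areas are preserved, h·k = 1).
At 40.4°: h = 1.077, k = 0.9285; principal scales a = 1.077, b = 0.9285.
sin(ω/2) = (a − b)/(a + b) = 0.1485/2.006 = 0.07402, so ω = 2 arcsin(0.07402) ≈ 8.5°.

8.5°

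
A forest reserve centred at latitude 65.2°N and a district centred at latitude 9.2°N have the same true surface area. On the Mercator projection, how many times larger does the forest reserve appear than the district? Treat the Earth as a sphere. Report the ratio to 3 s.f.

On Mercator, area is exaggerated by sec²φ = 1/cos²φ.
At 65.2°: sec²(65.2°) = 1/0.4195² = 5.684.
At 9.2°: sec²(9.2°) = 1/0.9871² = 1.026.
Ratio = 5.684/1.026 = cos²(9.2°)/cos²(65.2°) ≈ 5.54.

5.54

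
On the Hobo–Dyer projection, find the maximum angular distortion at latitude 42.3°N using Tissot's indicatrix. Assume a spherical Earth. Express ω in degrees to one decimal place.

Hobo–Dyer is a cylindrical equal-area projection with standard parallels at ±37.5°. A cylindrical equal-area projection with standard parallel φ₀ has meridian scale h = cos φ / cos φ₀ and parallel scale k = cos φ₀ / cos φ (so areas are preserved, h·k = 1).
At 42.3°: h = 0.9323, k = 1.073; principal scales a = 1.073, b = 0.9323.
sin(ω/2) = (a − b)/(a + b) = 0.1403/2.005 = 0.07000, so ω = 2 arcsin(0.07000) ≈ 8.0°.

8.0°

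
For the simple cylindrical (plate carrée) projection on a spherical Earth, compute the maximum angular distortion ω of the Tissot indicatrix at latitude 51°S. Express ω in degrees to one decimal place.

26.3°

For the equirectangular projection with φ₀ = 0 (plate carrée), h = 1 along meridians and k = sec φ along parallels.
At 51°: h = 1.000, k = 1.589; principal scales a = 1.589, b = 1.000.
sin(ω/2) = (a − b)/(a + b) = 0.5890/2.589 = 0.2275, so ω = 2 arcsin(0.2275) ≈ 26.3°.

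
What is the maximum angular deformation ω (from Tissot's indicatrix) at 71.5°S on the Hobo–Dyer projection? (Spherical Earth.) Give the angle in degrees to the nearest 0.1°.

The Hobo–Dyer projection is cylindrical equal-area with φ₀ = 37.5°. For cylindrical equal-area with standard parallel φ₀, h = cos φ / cos φ₀ and k = cos φ₀ / cos φ, so h·k = 1.
At 71.5°: h = 0.4000, k = 2.500; principal scales a = 2.500, b = 0.4000.
sin(ω/2) = (a − b)/(a + b) = 2.100/2.900 = 0.7242, so ω = 2 arcsin(0.7242) ≈ 92.8°.

92.8°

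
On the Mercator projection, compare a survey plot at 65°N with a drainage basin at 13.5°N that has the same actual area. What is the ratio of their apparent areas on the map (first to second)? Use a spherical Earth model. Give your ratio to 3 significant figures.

5.29

On Mercator, area is exaggerated by sec²φ = 1/cos²φ.
At 65°: sec²(65°) = 1/0.4226² = 5.599.
At 13.5°: sec²(13.5°) = 1/0.9724² = 1.058.
Ratio = 5.599/1.058 = cos²(13.5°)/cos²(65°) ≈ 5.29.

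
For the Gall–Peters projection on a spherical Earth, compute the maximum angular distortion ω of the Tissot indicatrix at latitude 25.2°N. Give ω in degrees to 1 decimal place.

28.0°

Gall–Peters is a cylindrical equal-area projection with standard parallels at ±45°. For cylindrical equal-area with standard parallel φ₀, h = cos φ / cos φ₀ and k = cos φ₀ / cos φ, so h·k = 1.
At 25.2°: h = 1.280, k = 0.7815; principal scales a = 1.280, b = 0.7815.
sin(ω/2) = (a − b)/(a + b) = 0.4981/2.061 = 0.2417, so ω = 2 arcsin(0.2417) ≈ 28.0°.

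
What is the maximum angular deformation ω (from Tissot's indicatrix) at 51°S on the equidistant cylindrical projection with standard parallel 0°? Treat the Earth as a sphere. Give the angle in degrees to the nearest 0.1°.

In the plate carrée (x = Rλ, y = Rφ), meridians are true-scale (h = 1) and parallels are stretched by k = sec φ.
At 51°: h = 1.000, k = 1.589; principal scales a = 1.589, b = 1.000.
sin(ω/2) = (a − b)/(a + b) = 0.5890/2.589 = 0.2275, so ω = 2 arcsin(0.2275) ≈ 26.3°.

26.3°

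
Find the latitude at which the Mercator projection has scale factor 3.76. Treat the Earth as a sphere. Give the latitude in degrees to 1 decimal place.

Mercator scale is k = sec φ = 1/cos φ.
1/cos φ = 3.76  ⇒  cos φ = 0.2660  ⇒  φ = arccos(0.2660) ≈ 74.6°.

74.6°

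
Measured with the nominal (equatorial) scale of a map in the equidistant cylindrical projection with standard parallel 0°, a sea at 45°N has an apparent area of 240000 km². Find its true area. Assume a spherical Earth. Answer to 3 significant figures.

170000 km²

Plate carrée maps x = Rλ, y = Rφ. The meridian scale is h = 1 and the parallel scale is k = 1/cos φ = sec φ.
Areal scale = h·k = 1 × sec φ; at 45°, h = 1.000, k = 1.414, so h·k = 1.414.
True area = apparent / (areal scale) = 240000 / 1.414 ≈ 170000 km².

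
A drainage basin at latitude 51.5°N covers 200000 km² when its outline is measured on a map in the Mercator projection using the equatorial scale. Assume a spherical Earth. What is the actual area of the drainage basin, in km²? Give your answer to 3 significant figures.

The Mercator projection is conformal; its linear scale factor is the same in every direction and equals sec φ = 1/cos φ.
Areal scale = k² = sec²φ = 1/cos²(51.5°) = 1/0.6225² = 2.580.
True area = apparent / (areal scale) = 200000 / 2.580 ≈ 77500 km².

77500 km²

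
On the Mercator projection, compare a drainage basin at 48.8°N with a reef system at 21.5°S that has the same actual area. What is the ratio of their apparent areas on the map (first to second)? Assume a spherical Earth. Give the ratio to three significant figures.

On Mercator, area is exaggerated by sec²φ = 1/cos²φ.
At 48.8°: sec²(48.8°) = 1/0.6587² = 2.305.
At 21.5°: sec²(21.5°) = 1/0.9304² = 1.155.
Ratio = 2.305/1.155 = cos²(21.5°)/cos²(48.8°) ≈ 2.00.

2.00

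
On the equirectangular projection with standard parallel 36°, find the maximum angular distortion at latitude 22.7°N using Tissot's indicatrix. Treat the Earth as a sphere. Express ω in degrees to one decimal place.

With standard parallel φ₀ = 36°, the equirectangular projection gives x = Rλ cos φ₀, y = Rφ, so h = 1 and k = cos 36° / cos φ.
At 22.7°: h = 1.000, k = 0.8769; principal scales a = 1.000, b = 0.8769.
sin(ω/2) = (a − b)/(a + b) = 0.1231/1.877 = 0.06556, so ω = 2 arcsin(0.06556) ≈ 7.5°.

7.5°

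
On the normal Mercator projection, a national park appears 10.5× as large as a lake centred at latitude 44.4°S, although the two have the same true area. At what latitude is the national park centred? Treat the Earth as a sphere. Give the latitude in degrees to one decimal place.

77.3°

For equal true areas on Mercator, apparent areas scale as sec²φ, so the ratio is cos²φ₂ / cos²φ₁.
cos²φ₂ / cos²φ₁ = 10.5  ⇒  cos φ₁ = cos 44.4° / √10.5 = 0.7145/3.240 = 0.2205.
φ₁ = arccos(0.2205) ≈ 77.3°.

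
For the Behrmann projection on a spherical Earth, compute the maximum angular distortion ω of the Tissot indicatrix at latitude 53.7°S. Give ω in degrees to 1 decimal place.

42.6°

Behrmann is a cylindrical equal-area projection with standard parallels at ±30°. A cylindrical equal-area projection with standard parallel φ₀ has meridian scale h = cos φ / cos φ₀ and parallel scale k = cos φ₀ / cos φ (so areas are preserved, h·k = 1).
At 53.7°: h = 0.6836, k = 1.463; principal scales a = 1.463, b = 0.6836.
sin(ω/2) = (a − b)/(a + b) = 0.7793/2.146 = 0.3630, so ω = 2 arcsin(0.3630) ≈ 42.6°.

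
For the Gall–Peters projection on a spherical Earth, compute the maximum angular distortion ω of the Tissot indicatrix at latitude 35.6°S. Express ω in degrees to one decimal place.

16.0°

The Gall–Peters projection is cylindrical equal-area with φ₀ = 45°. Cylindrical equal-area (φ₀ = 45°): h = cos φ / cos 45° along meridians, k = cos 45° / cos φ along parallels; h·k = 1.
At 35.6°: h = 1.150, k = 0.8696; principal scales a = 1.150, b = 0.8696.
sin(ω/2) = (a − b)/(a + b) = 0.2803/2.020 = 0.1388, so ω = 2 arcsin(0.1388) ≈ 16.0°.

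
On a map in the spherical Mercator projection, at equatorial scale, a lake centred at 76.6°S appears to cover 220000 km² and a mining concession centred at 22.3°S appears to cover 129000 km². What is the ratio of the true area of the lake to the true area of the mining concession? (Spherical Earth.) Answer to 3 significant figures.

0.107

Since Mercator area scale is 1/cos²φ, the true area equals the apparent area multiplied by cos²φ.
True area of lake: 220000 × cos²(76.6°) = 220000 × 0.05371 = 11820 km².
True area of mining concession: 129000 × cos²(22.3°) = 129000 × 0.8560 = 110400 km².
Ratio = 11820 / 110400 ≈ 0.107.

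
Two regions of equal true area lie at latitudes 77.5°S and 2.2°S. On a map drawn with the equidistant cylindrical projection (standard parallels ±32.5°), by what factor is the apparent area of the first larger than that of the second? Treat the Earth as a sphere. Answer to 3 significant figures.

The equidistant cylindrical projection with φ₀ = 32.5° has h = 1 (meridians true) and k = cos φ₀ / cos φ along parallels.
Areal scale at 77.5°: h·k = 1.000 × 3.897 = 3.897.
Areal scale at 2.2°: h·k = 1.000 × 0.8440 = 0.8440.
Ratio = 3.897/0.8440 ≈ 4.62.

4.62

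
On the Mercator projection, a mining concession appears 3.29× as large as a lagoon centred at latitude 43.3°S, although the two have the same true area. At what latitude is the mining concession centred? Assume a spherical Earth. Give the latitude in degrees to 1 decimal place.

Mercator areal scale is sec²φ, so apparent-area ratio = sec²φ₁ / sec²φ₂ = cos²φ₂ / cos²φ₁.
cos²φ₂ / cos²φ₁ = 3.29  ⇒  cos φ₁ = cos 43.3° / √3.29 = 0.7278/1.814 = 0.4012.
φ₁ = arccos(0.4012) ≈ 66.3°.

66.3°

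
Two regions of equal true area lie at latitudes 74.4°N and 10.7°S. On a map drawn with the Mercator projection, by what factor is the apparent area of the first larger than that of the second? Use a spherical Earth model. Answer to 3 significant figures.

13.4

On Mercator, area is exaggerated by sec²φ = 1/cos²φ.
At 74.4°: sec²(74.4°) = 1/0.2689² = 13.83.
At 10.7°: sec²(10.7°) = 1/0.9826² = 1.036.
Ratio = 13.83/1.036 = cos²(10.7°)/cos²(74.4°) ≈ 13.4.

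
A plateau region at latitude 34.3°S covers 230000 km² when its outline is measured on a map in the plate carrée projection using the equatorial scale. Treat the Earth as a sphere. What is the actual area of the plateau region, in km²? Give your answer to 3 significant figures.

190000 km²

In the plate carrée (x = Rλ, y = Rφ), meridians are true-scale (h = 1) and parallels are stretched by k = sec φ.
Areal scale = h·k = 1 × sec φ; at 34.3°, h = 1.000, k = 1.211, so h·k = 1.211.
True area = apparent / (areal scale) = 230000 / 1.211 ≈ 190000 km².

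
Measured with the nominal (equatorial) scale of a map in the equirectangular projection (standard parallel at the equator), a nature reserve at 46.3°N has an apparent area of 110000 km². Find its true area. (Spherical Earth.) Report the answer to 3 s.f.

For the equirectangular projection with φ₀ = 0 (plate carrée), h = 1 along meridians and k = sec φ along parallels.
Areal scale = h·k = 1 × sec φ; at 46.3°, h = 1.000, k = 1.447, so h·k = 1.447.
True area = apparent / (areal scale) = 110000 / 1.447 ≈ 76000 km².

76000 km²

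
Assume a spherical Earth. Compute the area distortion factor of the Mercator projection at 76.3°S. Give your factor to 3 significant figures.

17.8

For Mercator, h = k = sec φ (a conformal cylindrical projection has a single point scale, 1/cos φ).
Areal scale = k² = sec²φ = 1/cos²(76.3°) = 1/0.2368² = 17.83.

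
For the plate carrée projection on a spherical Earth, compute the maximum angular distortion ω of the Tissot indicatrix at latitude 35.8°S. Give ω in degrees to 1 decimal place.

In the plate carrée (x = Rλ, y = Rφ), meridians are true-scale (h = 1) and parallels are stretched by k = sec φ.
At 35.8°: h = 1.000, k = 1.233; principal scales a = 1.233, b = 1.000.
sin(ω/2) = (a − b)/(a + b) = 0.2329/2.233 = 0.1043, so ω = 2 arcsin(0.1043) ≈ 12.0°.

12.0°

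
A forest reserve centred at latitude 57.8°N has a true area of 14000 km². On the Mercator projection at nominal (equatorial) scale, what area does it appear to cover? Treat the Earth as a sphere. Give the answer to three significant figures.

For Mercator, h = k = sec φ (a conformal cylindrical projection has a single point scale, 1/cos φ).
Areal scale = k² = sec²φ = 1/cos²(57.8°) = 1/0.5329² = 3.522.
Apparent area = 14000 × 3.522 ≈ 49300 km².

49300 km²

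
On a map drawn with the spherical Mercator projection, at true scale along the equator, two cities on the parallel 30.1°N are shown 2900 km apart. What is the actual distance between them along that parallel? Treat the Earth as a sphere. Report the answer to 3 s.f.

The Mercator projection is conformal; its linear scale factor is the same in every direction and equals sec φ = 1/cos φ.
Along the parallel at 30.1°, map distances are exaggerated by k = sec 30.1° = 1.156.
True distance = 2900 / 1.156 = 2900 × cos 30.1° ≈ 2510 km.

2510 km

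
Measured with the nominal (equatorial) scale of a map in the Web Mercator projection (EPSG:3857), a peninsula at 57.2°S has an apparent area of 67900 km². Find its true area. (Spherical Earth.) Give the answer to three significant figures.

For Mercator, h = k = sec φ (a conformal cylindrical projection has a single point scale, 1/cos φ).
Areal scale = k² = sec²φ = 1/cos²(57.2°) = 1/0.5417² = 3.408.
True area = apparent / (areal scale) = 67900 / 3.408 ≈ 19900 km².

19900 km²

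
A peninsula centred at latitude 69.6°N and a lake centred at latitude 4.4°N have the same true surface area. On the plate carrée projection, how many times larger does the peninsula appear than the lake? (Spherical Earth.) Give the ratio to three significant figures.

2.86

For the equirectangular projection with φ₀ = 0 (plate carrée), h = 1 along meridians and k = sec φ along parallels.
Areal scale at 69.6°: h·k = 1.000 × 2.869 = 2.869.
Areal scale at 4.4°: h·k = 1.000 × 1.003 = 1.003.
Ratio = 2.869/1.003 ≈ 2.86.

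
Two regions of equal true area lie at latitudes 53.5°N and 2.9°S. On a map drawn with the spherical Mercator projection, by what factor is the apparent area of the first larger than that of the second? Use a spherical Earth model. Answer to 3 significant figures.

2.82

On Mercator, area is exaggerated by sec²φ = 1/cos²φ.
At 53.5°: sec²(53.5°) = 1/0.5948² = 2.826.
At 2.9°: sec²(2.9°) = 1/0.9987² = 1.003.
Ratio = 2.826/1.003 = cos²(2.9°)/cos²(53.5°) ≈ 2.82.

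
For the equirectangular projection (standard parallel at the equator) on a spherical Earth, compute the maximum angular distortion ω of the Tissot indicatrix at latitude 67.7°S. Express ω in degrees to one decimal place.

53.5°

In the plate carrée (x = Rλ, y = Rφ), meridians are true-scale (h = 1) and parallels are stretched by k = sec φ.
At 67.7°: h = 1.000, k = 2.635; principal scales a = 2.635, b = 1.000.
sin(ω/2) = (a − b)/(a + b) = 1.635/3.635 = 0.4498, so ω = 2 arcsin(0.4498) ≈ 53.5°.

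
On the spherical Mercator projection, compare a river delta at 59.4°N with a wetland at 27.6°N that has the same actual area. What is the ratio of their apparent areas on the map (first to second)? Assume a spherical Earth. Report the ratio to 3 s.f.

Mercator areal scale is sec²φ.
At 59.4°: sec²(59.4°) = 1/0.5090² = 3.859.
At 27.6°: sec²(27.6°) = 1/0.8862² = 1.273.
Ratio = 3.859/1.273 = cos²(27.6°)/cos²(59.4°) ≈ 3.03.

3.03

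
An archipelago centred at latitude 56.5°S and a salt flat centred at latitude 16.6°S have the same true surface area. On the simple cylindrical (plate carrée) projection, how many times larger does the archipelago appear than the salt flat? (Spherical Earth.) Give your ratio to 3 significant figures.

Plate carrée maps x = Rλ, y = Rφ. The meridian scale is h = 1 and the parallel scale is k = 1/cos φ = sec φ.
Areal scale at 56.5°: h·k = 1.000 × 1.812 = 1.812.
Areal scale at 16.6°: h·k = 1.000 × 1.043 = 1.043.
Ratio = 1.812/1.043 ≈ 1.74.

1.74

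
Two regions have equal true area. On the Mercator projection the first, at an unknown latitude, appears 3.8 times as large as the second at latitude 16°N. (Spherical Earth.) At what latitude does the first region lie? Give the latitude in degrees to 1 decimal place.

On Mercator, (apparent₁)/(apparent₂) = sec²φ₁ / sec²φ₂ when true areas are equal.
cos²φ₂ / cos²φ₁ = 3.8  ⇒  cos φ₁ = cos 16° / √3.8 = 0.9613/1.949 = 0.4931.
φ₁ = arccos(0.4931) ≈ 60.5°.

60.5°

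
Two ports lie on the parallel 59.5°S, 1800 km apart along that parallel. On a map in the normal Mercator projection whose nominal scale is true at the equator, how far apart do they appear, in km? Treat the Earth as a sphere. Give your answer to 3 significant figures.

3550 km

For Mercator, h = k = sec φ (a conformal cylindrical projection has a single point scale, 1/cos φ).
Along the parallel, k = sec 59.5° = 1/0.5075 = 1.970.
Map distance = 1800 × 1.970 ≈ 3550 km.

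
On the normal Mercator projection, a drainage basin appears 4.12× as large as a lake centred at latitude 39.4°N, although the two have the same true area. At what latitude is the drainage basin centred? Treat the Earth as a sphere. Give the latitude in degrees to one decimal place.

For equal true areas on Mercator, apparent areas scale as sec²φ, so the ratio is cos²φ₂ / cos²φ₁.
cos²φ₂ / cos²φ₁ = 4.12  ⇒  cos φ₁ = cos 39.4° / √4.12 = 0.7727/2.030 = 0.3807.
φ₁ = arccos(0.3807) ≈ 67.6°.

67.6°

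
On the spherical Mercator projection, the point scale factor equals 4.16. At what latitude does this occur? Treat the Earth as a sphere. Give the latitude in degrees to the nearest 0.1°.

Mercator scale is k = sec φ = 1/cos φ.
1/cos φ = 4.16  ⇒  cos φ = 0.2404  ⇒  φ = arccos(0.2404) ≈ 76.1°.

76.1°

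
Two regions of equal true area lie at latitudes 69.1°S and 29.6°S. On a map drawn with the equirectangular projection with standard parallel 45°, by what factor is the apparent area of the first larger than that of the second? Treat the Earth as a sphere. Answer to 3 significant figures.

The equidistant cylindrical projection with φ₀ = 45° has h = 1 (meridians true) and k = cos φ₀ / cos φ along parallels.
Areal scale at 69.1°: h·k = 1.000 × 1.982 = 1.982.
Areal scale at 29.6°: h·k = 1.000 × 0.8132 = 0.8132.
Ratio = 1.982/0.8132 ≈ 2.44.

2.44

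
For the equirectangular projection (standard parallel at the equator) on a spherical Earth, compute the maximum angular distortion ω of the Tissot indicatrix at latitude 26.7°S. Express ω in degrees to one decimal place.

6.5°

In the plate carrée (x = Rλ, y = Rφ), meridians are true-scale (h = 1) and parallels are stretched by k = sec φ.
At 26.7°: h = 1.000, k = 1.119; principal scales a = 1.119, b = 1.000.
sin(ω/2) = (a − b)/(a + b) = 0.1194/2.119 = 0.05632, so ω = 2 arcsin(0.05632) ≈ 6.5°.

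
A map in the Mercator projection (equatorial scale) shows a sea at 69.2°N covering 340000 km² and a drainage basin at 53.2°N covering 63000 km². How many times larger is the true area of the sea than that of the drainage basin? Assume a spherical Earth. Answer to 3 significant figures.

1.90

Mercator's areal exaggeration is sec²φ; hence true area = (apparent area) · cos²φ.
True area of sea: 340000 × cos²(69.2°) = 340000 × 0.1261 = 42870 km².
True area of drainage basin: 63000 × cos²(53.2°) = 63000 × 0.3588 = 22610 km².
Ratio = 42870 / 22610 ≈ 1.90.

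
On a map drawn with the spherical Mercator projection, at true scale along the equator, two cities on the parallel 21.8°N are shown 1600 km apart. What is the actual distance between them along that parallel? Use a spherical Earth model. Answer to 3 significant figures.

1490 km

For Mercator, h = k = sec φ (a conformal cylindrical projection has a single point scale, 1/cos φ).
Along the parallel at 21.8°, map distances are exaggerated by k = sec 21.8° = 1.077.
True distance = 1600 / 1.077 = 1600 × cos 21.8° ≈ 1490 km.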